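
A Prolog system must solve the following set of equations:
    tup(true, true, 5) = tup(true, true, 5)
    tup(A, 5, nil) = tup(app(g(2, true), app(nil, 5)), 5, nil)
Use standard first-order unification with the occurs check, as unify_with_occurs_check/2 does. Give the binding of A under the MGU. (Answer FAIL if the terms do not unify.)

Delete trivial equation tup(true, true, 5) = tup(true, true, 5).
Decompose tup/3: A = app(g(2, true), app(nil, 5)),  5 = 5,  nil = nil.
Bind A := app(g(2, true), app(nil, 5)); no other remaining equation mentions A.
Delete trivial equation 5 = 5.
Delete trivial equation nil = nil.
MGU = { A -> app(g(2, true), app(nil, 5)) }, so A -> app(g(2, true), app(nil, 5)).

app(g(2, true), app(nil, 5))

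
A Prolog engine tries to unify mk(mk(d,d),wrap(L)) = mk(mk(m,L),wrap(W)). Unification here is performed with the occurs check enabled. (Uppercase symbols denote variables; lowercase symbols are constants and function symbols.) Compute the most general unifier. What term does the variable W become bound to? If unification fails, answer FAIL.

FAIL

Decompose mk/2: mk(d,d) = mk(m,L),  wrap(L) = wrap(W).
Decompose mk/2: d = m,  d = L.
Clash: constants d and m differ; no unifier exists.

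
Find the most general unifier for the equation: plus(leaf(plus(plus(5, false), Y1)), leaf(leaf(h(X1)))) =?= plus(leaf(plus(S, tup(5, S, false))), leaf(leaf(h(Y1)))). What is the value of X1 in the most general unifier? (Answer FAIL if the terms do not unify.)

tup(5, plus(5, false), false)

Decompose plus/2: leaf(plus(plus(5, false), Y1)) =?= leaf(plus(S, tup(5, S, false))),  leaf(leaf(h(X1))) =?= leaf(leaf(h(Y1))).
Decompose leaf/1: plus(plus(5, false), Y1) =?= plus(S, tup(5, S, false)).
Decompose plus/2: plus(5, false) =?= S,  Y1 =?= tup(5, S, false).
Bind S := plus(5, false); substituting into the one remaining equation that mentions S gives: Y1 =?= tup(5, plus(5, false), false).
Bind Y1 := tup(5, plus(5, false), false); substituting into the remaining equation gives: leaf(leaf(h(X1))) =?= leaf(leaf(h(tup(5, plus(5, false), false)))).
Decompose leaf/1: leaf(h(X1)) =?= leaf(h(tup(5, plus(5, false), false))).
Decompose leaf/1: h(X1) =?= h(tup(5, plus(5, false), false)).
Decompose h/1: X1 =?= tup(5, plus(5, false), false).
Bind X1 := tup(5, plus(5, false), false).
MGU = { S -> plus(5, false), Y1 -> tup(5, plus(5, false), false), X1 -> tup(5, plus(5, false), false) }, so X1 -> tup(5, plus(5, false), false).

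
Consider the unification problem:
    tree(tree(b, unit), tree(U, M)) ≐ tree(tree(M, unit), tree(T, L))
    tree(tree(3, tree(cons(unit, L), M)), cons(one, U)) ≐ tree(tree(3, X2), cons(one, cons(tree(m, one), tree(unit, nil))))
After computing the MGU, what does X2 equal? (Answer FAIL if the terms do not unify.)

tree(cons(unit, b), b)

Decompose tree/2: tree(b, unit) ≐ tree(M, unit),  tree(U, M) ≐ tree(T, L).
Decompose tree/2: b ≐ M,  unit ≐ unit.
Bind M := b; substituting into the 2 remaining equations that mention M gives: tree(U, b) ≐ tree(T, L),  tree(tree(3, tree(cons(unit, L), b)), cons(one, U)) ≐ tree(tree(3, X2), cons(one, cons(tree(m, one), tree(unit, nil)))).
Delete trivial equation unit ≐ unit.
Decompose tree/2: U ≐ T,  b ≐ L.
Bind U := T; substituting into the one remaining equation that mentions U gives: tree(tree(3, tree(cons(unit, L), b)), cons(one, T)) ≐ tree(tree(3, X2), cons(one, cons(tree(m, one), tree(unit, nil)))).
Bind L := b; substituting into the remaining equation gives: tree(tree(3, tree(cons(unit, b), b)), cons(one, T)) ≐ tree(tree(3, X2), cons(one, cons(tree(m, one), tree(unit, nil)))).
Decompose tree/2: tree(3, tree(cons(unit, b), b)) ≐ tree(3, X2),  cons(one, T) ≐ cons(one, cons(tree(m, one), tree(unit, nil))).
Decompose tree/2: 3 ≐ 3,  tree(cons(unit, b), b) ≐ X2.
Delete trivial equation 3 ≐ 3.
Bind X2 := tree(cons(unit, b), b); no other remaining equation mentions X2.
Decompose cons/2: one ≐ one,  T ≐ cons(tree(m, one), tree(unit, nil)).
Delete trivial equation one ≐ one.
Bind T := cons(tree(m, one), tree(unit, nil)). Substituting into the earlier binding gives U := cons(tree(m, one), tree(unit, nil)).
MGU = { M -> b, U -> cons(tree(m, one), tree(unit, nil)), L -> b, X2 -> tree(cons(unit, b), b), T -> cons(tree(m, one), tree(unit, nil)) }, so X2 -> tree(cons(unit, b), b).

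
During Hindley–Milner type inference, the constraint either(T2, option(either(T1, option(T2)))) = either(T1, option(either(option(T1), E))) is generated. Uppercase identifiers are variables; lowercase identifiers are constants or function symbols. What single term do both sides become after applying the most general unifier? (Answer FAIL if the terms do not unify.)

FAIL

Decompose either/2: T2 = T1,  option(either(T1, option(T2))) = option(either(option(T1), E)).
Bind T2 := T1; substituting into the remaining equation gives: option(either(T1, option(T1))) = option(either(option(T1), E)).
Decompose option/1: either(T1, option(T1)) = either(option(T1), E).
Decompose either/2: T1 = option(T1),  option(T1) = E.
Occurs check fails: T1 occurs in option(T1); the equation T1 = option(T1) has no finite solution.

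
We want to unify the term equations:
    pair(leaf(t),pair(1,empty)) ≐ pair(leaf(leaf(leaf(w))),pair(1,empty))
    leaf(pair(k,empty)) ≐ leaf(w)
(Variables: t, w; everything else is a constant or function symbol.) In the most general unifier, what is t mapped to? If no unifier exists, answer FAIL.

Decompose pair/2: leaf(t) ≐ leaf(leaf(leaf(w))),  pair(1,empty) ≐ pair(1,empty).
Decompose leaf/1: t ≐ leaf(leaf(w)).
Bind t := leaf(leaf(w)); no other remaining equation mentions t.
Delete trivial equation pair(1,empty) ≐ pair(1,empty).
Decompose leaf/1: pair(k,empty) ≐ w.
Bind w := pair(k,empty). Substituting into the earlier binding gives t := leaf(leaf(pair(k,empty))).
MGU = { t ↦ leaf(leaf(pair(k,empty))), w ↦ pair(k,empty) }, so t ↦ leaf(leaf(pair(k,empty))).

leaf(leaf(pair(k,empty)))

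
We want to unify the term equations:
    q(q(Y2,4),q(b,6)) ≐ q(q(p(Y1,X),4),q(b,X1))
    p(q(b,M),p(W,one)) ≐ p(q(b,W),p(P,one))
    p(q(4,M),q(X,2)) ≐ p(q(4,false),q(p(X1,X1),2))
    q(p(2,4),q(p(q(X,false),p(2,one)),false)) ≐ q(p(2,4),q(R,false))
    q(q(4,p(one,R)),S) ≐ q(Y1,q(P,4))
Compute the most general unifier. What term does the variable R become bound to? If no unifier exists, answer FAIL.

p(q(p(6,6),false),p(2,one))

Decompose q/2: q(Y2,4) ≐ q(p(Y1,X),4),  q(b,6) ≐ q(b,X1).
Decompose q/2: Y2 ≐ p(Y1,X),  4 ≐ 4.
Bind Y2 := p(Y1,X); no other remaining equation mentions Y2.
Delete trivial equation 4 ≐ 4.
Decompose q/2: b ≐ b,  6 ≐ X1.
Delete trivial equation b ≐ b.
Bind X1 := 6; substituting into the one remaining equation that mentions X1 gives: p(q(4,M),q(X,2)) ≐ p(q(4,false),q(p(6,6),2)).
Decompose p/2: q(b,M) ≐ q(b,W),  p(W,one) ≐ p(P,one).
Decompose q/2: b ≐ b,  M ≐ W.
Delete trivial equation b ≐ b.
Bind M := W; substituting into the one remaining equation that mentions M gives: p(q(4,W),q(X,2)) ≐ p(q(4,false),q(p(6,6),2)).
Decompose p/2: W ≐ P,  one ≐ one.
Bind W := P; substituting into the one remaining equation that mentions W gives: p(q(4,P),q(X,2)) ≐ p(q(4,false),q(p(6,6),2)). Substituting into the earlier binding gives M := P.
Delete trivial equation one ≐ one.
Decompose p/2: q(4,P) ≐ q(4,false),  q(X,2) ≐ q(p(6,6),2).
Decompose q/2: 4 ≐ 4,  P ≐ false.
Delete trivial equation 4 ≐ 4.
Bind P := false; substituting into the one remaining equation that mentions P gives: q(q(4,p(one,R)),S) ≐ q(Y1,q(false,4)). Substituting into the earlier bindings gives M := false, W := false.
Decompose q/2: X ≐ p(6,6),  2 ≐ 2.
Bind X := p(6,6); substituting into the one remaining equation that mentions X gives: q(p(2,4),q(p(q(p(6,6),false),p(2,one)),false)) ≐ q(p(2,4),q(R,false)). Substituting into the earlier binding gives Y2 := p(Y1,p(6,6)).
Delete trivial equation 2 ≐ 2.
Decompose q/2: p(2,4) ≐ p(2,4),  q(p(q(p(6,6),false),p(2,one)),false) ≐ q(R,false).
Delete trivial equation p(2,4) ≐ p(2,4).
Decompose q/2: p(q(p(6,6),false),p(2,one)) ≐ R,  false ≐ false.
Bind R := p(q(p(6,6),false),p(2,one)); substituting into the one remaining equation that mentions R gives: q(q(4,p(one,p(q(p(6,6),false),p(2,one)))),S) ≐ q(Y1,q(false,4)).
Delete trivial equation false ≐ false.
Decompose q/2: q(4,p(one,p(q(p(6,6),false),p(2,one)))) ≐ Y1,  S ≐ q(false,4).
Bind Y1 := q(4,p(one,p(q(p(6,6),false),p(2,one)))); no other remaining equation mentions Y1. Substituting into the earlier binding gives Y2 := p(q(4,p(one,p(q(p(6,6),false),p(2,one)))),p(6,6)).
Bind S := q(false,4).
MGU = { Y2 -> p(q(4,p(one,p(q(p(6,6),false),p(2,one)))),p(6,6)), X1 -> 6, M -> false, W -> false, P -> false, X -> p(6,6), R -> p(q(p(6,6),false),p(2,one)), Y1 -> q(4,p(one,p(q(p(6,6),false),p(2,one)))), S -> q(false,4) }, so R -> p(q(p(6,6),false),p(2,one)).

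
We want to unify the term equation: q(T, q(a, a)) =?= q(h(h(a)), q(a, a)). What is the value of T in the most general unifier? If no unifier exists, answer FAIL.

Decompose q/2: T =?= h(h(a)),  q(a, a) =?= q(a, a).
Bind T := h(h(a)); no other remaining equation mentions T.
Delete trivial equation q(a, a) =?= q(a, a).
MGU = { T -> h(h(a)) }, so T -> h(h(a)).

h(h(a))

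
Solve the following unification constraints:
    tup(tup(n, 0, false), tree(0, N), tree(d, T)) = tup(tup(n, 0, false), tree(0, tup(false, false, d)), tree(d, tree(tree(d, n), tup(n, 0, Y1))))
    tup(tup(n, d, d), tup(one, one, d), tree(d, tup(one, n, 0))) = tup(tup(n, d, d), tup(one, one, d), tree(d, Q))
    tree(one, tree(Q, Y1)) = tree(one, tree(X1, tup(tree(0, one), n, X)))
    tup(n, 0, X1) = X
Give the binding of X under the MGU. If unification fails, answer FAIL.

Decompose tup/3: tup(n, 0, false) = tup(n, 0, false),  tree(0, N) = tree(0, tup(false, false, d)),  tree(d, T) = tree(d, tree(tree(d, n), tup(n, 0, Y1))).
Delete trivial equation tup(n, 0, false) = tup(n, 0, false).
Decompose tree/2: 0 = 0,  N = tup(false, false, d).
Delete trivial equation 0 = 0.
Bind N := tup(false, false, d); no other remaining equation mentions N.
Decompose tree/2: d = d,  T = tree(tree(d, n), tup(n, 0, Y1)).
Delete trivial equation d = d.
Bind T := tree(tree(d, n), tup(n, 0, Y1)); no other remaining equation mentions T.
Decompose tup/3: tup(n, d, d) = tup(n, d, d),  tup(one, one, d) = tup(one, one, d),  tree(d, tup(one, n, 0)) = tree(d, Q).
Delete trivial equation tup(n, d, d) = tup(n, d, d).
Delete trivial equation tup(one, one, d) = tup(one, one, d).
Decompose tree/2: d = d,  tup(one, n, 0) = Q.
Delete trivial equation d = d.
Bind Q := tup(one, n, 0); substituting into the one remaining equation that mentions Q gives: tree(one, tree(tup(one, n, 0), Y1)) = tree(one, tree(X1, tup(tree(0, one), n, X))).
Decompose tree/2: one = one,  tree(tup(one, n, 0), Y1) = tree(X1, tup(tree(0, one), n, X)).
Delete trivial equation one = one.
Decompose tree/2: tup(one, n, 0) = X1,  Y1 = tup(tree(0, one), n, X).
Bind X1 := tup(one, n, 0); substituting into the one remaining equation that mentions X1 gives: tup(n, 0, tup(one, n, 0)) = X.
Bind Y1 := tup(tree(0, one), n, X); no other remaining equation mentions Y1. Substituting into the earlier binding gives T := tree(tree(d, n), tup(n, 0, tup(tree(0, one), n, X))).
Bind X := tup(n, 0, tup(one, n, 0)). Substituting into the earlier bindings gives T := tree(tree(d, n), tup(n, 0, tup(tree(0, one), n, tup(n, 0, tup(one, n, 0))))), Y1 := tup(tree(0, one), n, tup(n, 0, tup(one, n, 0))).
MGU = { N -> tup(false, false, d), T -> tree(tree(d, n), tup(n, 0, tup(tree(0, one), n, tup(n, 0, tup(one, n, 0))))), Q -> tup(one, n, 0), X1 -> tup(one, n, 0), Y1 -> tup(tree(0, one), n, tup(n, 0, tup(one, n, 0))), X -> tup(n, 0, tup(one, n, 0)) }, so X -> tup(n, 0, tup(one, n, 0)).

tup(n, 0, tup(one, n, 0))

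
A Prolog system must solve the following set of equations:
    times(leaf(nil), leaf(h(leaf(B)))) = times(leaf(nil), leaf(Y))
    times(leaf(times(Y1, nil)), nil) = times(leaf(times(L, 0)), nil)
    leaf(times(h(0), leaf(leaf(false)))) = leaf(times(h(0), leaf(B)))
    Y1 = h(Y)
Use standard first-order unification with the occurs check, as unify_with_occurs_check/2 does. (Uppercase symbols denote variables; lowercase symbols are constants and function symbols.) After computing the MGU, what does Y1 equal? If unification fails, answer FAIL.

FAIL

Decompose times/2: leaf(nil) = leaf(nil),  leaf(h(leaf(B))) = leaf(Y).
Delete trivial equation leaf(nil) = leaf(nil).
Decompose leaf/1: h(leaf(B)) = Y.
Bind Y := h(leaf(B)); substituting into the one remaining equation that mentions Y gives: Y1 = h(h(leaf(B))).
Decompose times/2: leaf(times(Y1, nil)) = leaf(times(L, 0)),  nil = nil.
Decompose leaf/1: times(Y1, nil) = times(L, 0).
Decompose times/2: Y1 = L,  nil = 0.
Bind Y1 := L; substituting into the one remaining equation that mentions Y1 gives: L = h(h(leaf(B))).
Clash: constants nil and 0 differ; no unifier exists.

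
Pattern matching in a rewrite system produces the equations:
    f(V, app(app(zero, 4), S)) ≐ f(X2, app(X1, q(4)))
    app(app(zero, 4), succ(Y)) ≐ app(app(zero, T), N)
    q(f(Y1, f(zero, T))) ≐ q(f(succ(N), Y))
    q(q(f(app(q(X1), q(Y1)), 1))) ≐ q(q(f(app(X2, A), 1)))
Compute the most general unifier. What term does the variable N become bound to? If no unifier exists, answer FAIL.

succ(f(zero, 4))

Decompose f/2: V ≐ X2,  app(app(zero, 4), S) ≐ app(X1, q(4)).
Bind V := X2; no other remaining equation mentions V.
Decompose app/2: app(zero, 4) ≐ X1,  S ≐ q(4).
Bind X1 := app(zero, 4); substituting into the one remaining equation that mentions X1 gives: q(q(f(app(q(app(zero, 4)), q(Y1)), 1))) ≐ q(q(f(app(X2, A), 1))).
Bind S := q(4); no other remaining equation mentions S.
Decompose app/2: app(zero, 4) ≐ app(zero, T),  succ(Y) ≐ N.
Decompose app/2: zero ≐ zero,  4 ≐ T.
Delete trivial equation zero ≐ zero.
Bind T := 4; substituting into the one remaining equation that mentions T gives: q(f(Y1, f(zero, 4))) ≐ q(f(succ(N), Y)).
Bind N := succ(Y); substituting into the one remaining equation that mentions N gives: q(f(Y1, f(zero, 4))) ≐ q(f(succ(succ(Y)), Y)).
Decompose q/1: f(Y1, f(zero, 4)) ≐ f(succ(succ(Y)), Y).
Decompose f/2: Y1 ≐ succ(succ(Y)),  f(zero, 4) ≐ Y.
Bind Y1 := succ(succ(Y)); substituting into the one remaining equation that mentions Y1 gives: q(q(f(app(q(app(zero, 4)), q(succ(succ(Y)))), 1))) ≐ q(q(f(app(X2, A), 1))).
Bind Y := f(zero, 4); substituting into the remaining equation gives: q(q(f(app(q(app(zero, 4)), q(succ(succ(f(zero, 4))))), 1))) ≐ q(q(f(app(X2, A), 1))). Substituting into the earlier bindings gives N := succ(f(zero, 4)), Y1 := succ(succ(f(zero, 4))).
Decompose q/1: q(f(app(q(app(zero, 4)), q(succ(succ(f(zero, 4))))), 1)) ≐ q(f(app(X2, A), 1)).
Decompose q/1: f(app(q(app(zero, 4)), q(succ(succ(f(zero, 4))))), 1) ≐ f(app(X2, A), 1).
Decompose f/2: app(q(app(zero, 4)), q(succ(succ(f(zero, 4))))) ≐ app(X2, A),  1 ≐ 1.
Decompose app/2: q(app(zero, 4)) ≐ X2,  q(succ(succ(f(zero, 4)))) ≐ A.
Bind X2 := q(app(zero, 4)); no other remaining equation mentions X2. Substituting into the earlier binding gives V := q(app(zero, 4)).
Bind A := q(succ(succ(f(zero, 4)))); no other remaining equation mentions A.
Delete trivial equation 1 ≐ 1.
MGU = { V ↦ q(app(zero, 4)), X1 ↦ app(zero, 4), S ↦ q(4), T ↦ 4, N ↦ succ(f(zero, 4)), Y1 ↦ succ(succ(f(zero, 4))), Y ↦ f(zero, 4), X2 ↦ q(app(zero, 4)), A ↦ q(succ(succ(f(zero, 4)))) }, so N ↦ succ(f(zero, 4)).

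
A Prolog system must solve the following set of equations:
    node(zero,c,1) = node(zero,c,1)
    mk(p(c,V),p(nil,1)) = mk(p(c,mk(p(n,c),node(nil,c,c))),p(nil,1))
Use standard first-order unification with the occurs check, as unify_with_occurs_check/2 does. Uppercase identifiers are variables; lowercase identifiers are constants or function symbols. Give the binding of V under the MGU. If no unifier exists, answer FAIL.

mk(p(n,c),node(nil,c,c))

Delete trivial equation node(zero,c,1) = node(zero,c,1).
Decompose mk/2: p(c,V) = p(c,mk(p(n,c),node(nil,c,c))),  p(nil,1) = p(nil,1).
Decompose p/2: c = c,  V = mk(p(n,c),node(nil,c,c)).
Delete trivial equation c = c.
Bind V := mk(p(n,c),node(nil,c,c)); no other remaining equation mentions V.
Delete trivial equation p(nil,1) = p(nil,1).
MGU = { V = mk(p(n,c),node(nil,c,c)) }, so V = mk(p(n,c),node(nil,c,c)).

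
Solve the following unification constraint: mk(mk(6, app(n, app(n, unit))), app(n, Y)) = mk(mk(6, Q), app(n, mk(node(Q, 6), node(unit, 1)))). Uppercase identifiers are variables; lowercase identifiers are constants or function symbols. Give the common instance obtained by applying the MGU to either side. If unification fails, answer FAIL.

Decompose mk/2: mk(6, app(n, app(n, unit))) = mk(6, Q),  app(n, Y) = app(n, mk(node(Q, 6), node(unit, 1))).
Decompose mk/2: 6 = 6,  app(n, app(n, unit)) = Q.
Delete trivial equation 6 = 6.
Bind Q := app(n, app(n, unit)); substituting into the remaining equation gives: app(n, Y) = app(n, mk(node(app(n, app(n, unit)), 6), node(unit, 1))).
Decompose app/2: n = n,  Y = mk(node(app(n, app(n, unit)), 6), node(unit, 1)).
Delete trivial equation n = n.
Bind Y := mk(node(app(n, app(n, unit)), 6), node(unit, 1)).
Applying the MGU to either side gives mk(mk(6, app(n, app(n, unit))), app(n, mk(node(app(n, app(n, unit)), 6), node(unit, 1)))).

mk(mk(6, app(n, app(n, unit))), app(n, mk(node(app(n, app(n, unit)), 6), node(unit, 1))))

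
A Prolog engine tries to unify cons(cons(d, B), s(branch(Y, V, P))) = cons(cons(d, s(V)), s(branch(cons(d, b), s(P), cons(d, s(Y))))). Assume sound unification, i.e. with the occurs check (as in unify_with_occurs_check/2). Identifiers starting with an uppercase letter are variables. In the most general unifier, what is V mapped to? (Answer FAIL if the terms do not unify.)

Decompose cons/2: cons(d, B) = cons(d, s(V)),  s(branch(Y, V, P)) = s(branch(cons(d, b), s(P), cons(d, s(Y)))).
Decompose cons/2: d = d,  B = s(V).
Delete trivial equation d = d.
Bind B := s(V); no other remaining equation mentions B.
Decompose s/1: branch(Y, V, P) = branch(cons(d, b), s(P), cons(d, s(Y))).
Decompose branch/3: Y = cons(d, b),  V = s(P),  P = cons(d, s(Y)).
Bind Y := cons(d, b); substituting into the one remaining equation that mentions Y gives: P = cons(d, s(cons(d, b))).
Bind V := s(P); no other remaining equation mentions V. Substituting into the earlier binding gives B := s(s(P)).
Bind P := cons(d, s(cons(d, b))). Substituting into the earlier bindings gives B := s(s(cons(d, s(cons(d, b))))), V := s(cons(d, s(cons(d, b)))).
MGU = { B -> s(s(cons(d, s(cons(d, b))))), Y -> cons(d, b), V -> s(cons(d, s(cons(d, b)))), P -> cons(d, s(cons(d, b))) }, so V -> s(cons(d, s(cons(d, b)))).

s(cons(d, s(cons(d, b))))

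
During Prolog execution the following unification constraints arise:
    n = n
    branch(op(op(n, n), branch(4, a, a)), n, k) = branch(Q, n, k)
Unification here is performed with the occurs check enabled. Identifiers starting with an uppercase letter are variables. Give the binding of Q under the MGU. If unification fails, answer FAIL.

op(op(n, n), branch(4, a, a))

Delete trivial equation n = n.
Decompose branch/3: op(op(n, n), branch(4, a, a)) = Q,  n = n,  k = k.
Bind Q := op(op(n, n), branch(4, a, a)); no other remaining equation mentions Q.
Delete trivial equation n = n.
Delete trivial equation k = k.
MGU = { Q = op(op(n, n), branch(4, a, a)) }, so Q = op(op(n, n), branch(4, a, a)).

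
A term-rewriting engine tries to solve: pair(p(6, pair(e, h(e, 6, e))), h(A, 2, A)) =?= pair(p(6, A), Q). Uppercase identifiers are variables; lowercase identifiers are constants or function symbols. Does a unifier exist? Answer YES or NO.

YES

Decompose pair/2: p(6, pair(e, h(e, 6, e))) =?= p(6, A),  h(A, 2, A) =?= Q.
Decompose p/2: 6 =?= 6,  pair(e, h(e, 6, e)) =?= A.
Delete trivial equation 6 =?= 6.
Bind A := pair(e, h(e, 6, e)); substituting into the remaining equation gives: h(pair(e, h(e, 6, e)), 2, pair(e, h(e, 6, e))) =?= Q.
Bind Q := h(pair(e, h(e, 6, e)), 2, pair(e, h(e, 6, e))).
No equations remain and no clash or occurs-check failure arose, so a unifier exists.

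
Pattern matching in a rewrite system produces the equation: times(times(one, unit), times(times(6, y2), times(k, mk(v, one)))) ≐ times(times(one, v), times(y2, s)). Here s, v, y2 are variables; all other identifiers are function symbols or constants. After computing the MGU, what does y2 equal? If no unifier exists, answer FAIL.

FAIL

Decompose times/2: times(one, unit) ≐ times(one, v),  times(times(6, y2), times(k, mk(v, one))) ≐ times(y2, s).
Decompose times/2: one ≐ one,  unit ≐ v.
Delete trivial equation one ≐ one.
Bind v := unit; substituting into the remaining equation gives: times(times(6, y2), times(k, mk(unit, one))) ≐ times(y2, s).
Decompose times/2: times(6, y2) ≐ y2,  times(k, mk(unit, one)) ≐ s.
Occurs check fails: y2 occurs in times(6, y2); the equation y2 ≐ times(6, y2) has no finite solution.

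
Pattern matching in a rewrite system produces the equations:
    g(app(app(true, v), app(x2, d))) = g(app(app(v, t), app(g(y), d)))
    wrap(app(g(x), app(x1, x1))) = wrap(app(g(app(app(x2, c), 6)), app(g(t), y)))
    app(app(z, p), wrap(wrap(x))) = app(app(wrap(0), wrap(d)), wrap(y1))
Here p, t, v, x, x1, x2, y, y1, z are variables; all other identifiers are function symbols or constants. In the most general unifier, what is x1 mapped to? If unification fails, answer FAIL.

Decompose g/1: app(app(true, v), app(x2, d)) = app(app(v, t), app(g(y), d)).
Decompose app/2: app(true, v) = app(v, t),  app(x2, d) = app(g(y), d).
Decompose app/2: true = v,  v = t.
Bind v := true; substituting into the one remaining equation that mentions v gives: true = t.
Bind t := true; substituting into the one remaining equation that mentions t gives: wrap(app(g(x), app(x1, x1))) = wrap(app(g(app(app(x2, c), 6)), app(g(true), y))).
Decompose app/2: x2 = g(y),  d = d.
Bind x2 := g(y); substituting into the one remaining equation that mentions x2 gives: wrap(app(g(x), app(x1, x1))) = wrap(app(g(app(app(g(y), c), 6)), app(g(true), y))).
Delete trivial equation d = d.
Decompose wrap/1: app(g(x), app(x1, x1)) = app(g(app(app(g(y), c), 6)), app(g(true), y)).
Decompose app/2: g(x) = g(app(app(g(y), c), 6)),  app(x1, x1) = app(g(true), y).
Decompose g/1: x = app(app(g(y), c), 6).
Bind x := app(app(g(y), c), 6); substituting into the one remaining equation that mentions x gives: app(app(z, p), wrap(wrap(app(app(g(y), c), 6)))) = app(app(wrap(0), wrap(d)), wrap(y1)).
Decompose app/2: x1 = g(true),  x1 = y.
Bind x1 := g(true); substituting into the one remaining equation that mentions x1 gives: g(true) = y.
Bind y := g(true); substituting into the remaining equation gives: app(app(z, p), wrap(wrap(app(app(g(g(true)), c), 6)))) = app(app(wrap(0), wrap(d)), wrap(y1)). Substituting into the earlier bindings gives x2 := g(g(true)), x := app(app(g(g(true)), c), 6).
Decompose app/2: app(z, p) = app(wrap(0), wrap(d)),  wrap(wrap(app(app(g(g(true)), c), 6))) = wrap(y1).
Decompose app/2: z = wrap(0),  p = wrap(d).
Bind z := wrap(0); no other remaining equation mentions z.
Bind p := wrap(d); no other remaining equation mentions p.
Decompose wrap/1: wrap(app(app(g(g(true)), c), 6)) = y1.
Bind y1 := wrap(app(app(g(g(true)), c), 6)).
MGU = { v ↦ true, t ↦ true, x2 ↦ g(g(true)), x ↦ app(app(g(g(true)), c), 6), x1 ↦ g(true), y ↦ g(true), z ↦ wrap(0), p ↦ wrap(d), y1 ↦ wrap(app(app(g(g(true)), c), 6)) }, so x1 ↦ g(true).

g(true)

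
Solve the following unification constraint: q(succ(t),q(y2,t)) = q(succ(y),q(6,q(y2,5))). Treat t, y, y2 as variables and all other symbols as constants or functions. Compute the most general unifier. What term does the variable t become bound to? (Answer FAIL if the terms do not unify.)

q(6,5)

Decompose q/2: succ(t) = succ(y),  q(y2,t) = q(6,q(y2,5)).
Decompose succ/1: t = y.
Bind t := y; substituting into the remaining equation gives: q(y2,y) = q(6,q(y2,5)).
Decompose q/2: y2 = 6,  y = q(y2,5).
Bind y2 := 6; substituting into the remaining equation gives: y = q(6,5).
Bind y := q(6,5). Substituting into the earlier binding gives t := q(6,5).
MGU = { t := q(6,5), y2 := 6, y := q(6,5) }, so t := q(6,5).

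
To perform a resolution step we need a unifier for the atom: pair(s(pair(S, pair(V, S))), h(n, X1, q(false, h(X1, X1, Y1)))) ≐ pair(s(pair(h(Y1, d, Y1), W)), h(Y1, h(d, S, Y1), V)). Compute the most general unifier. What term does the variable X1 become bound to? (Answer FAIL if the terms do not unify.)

h(d, h(n, d, n), n)

Decompose pair/2: s(pair(S, pair(V, S))) ≐ s(pair(h(Y1, d, Y1), W)),  h(n, X1, q(false, h(X1, X1, Y1))) ≐ h(Y1, h(d, S, Y1), V).
Decompose s/1: pair(S, pair(V, S)) ≐ pair(h(Y1, d, Y1), W).
Decompose pair/2: S ≐ h(Y1, d, Y1),  pair(V, S) ≐ W.
Bind S := h(Y1, d, Y1); substituting into the remaining equations gives: pair(V, h(Y1, d, Y1)) ≐ W,  h(n, X1, q(false, h(X1, X1, Y1))) ≐ h(Y1, h(d, h(Y1, d, Y1), Y1), V).
Bind W := pair(V, h(Y1, d, Y1)); no other remaining equation mentions W.
Decompose h/3: n ≐ Y1,  X1 ≐ h(d, h(Y1, d, Y1), Y1),  q(false, h(X1, X1, Y1)) ≐ V.
Bind Y1 := n; substituting into the remaining equations gives: X1 ≐ h(d, h(n, d, n), n),  q(false, h(X1, X1, n)) ≐ V. Substituting into the earlier bindings gives S := h(n, d, n), W := pair(V, h(n, d, n)).
Bind X1 := h(d, h(n, d, n), n); substituting into the remaining equation gives: q(false, h(h(d, h(n, d, n), n), h(d, h(n, d, n), n), n)) ≐ V.
Bind V := q(false, h(h(d, h(n, d, n), n), h(d, h(n, d, n), n), n)). Substituting into the earlier binding gives W := pair(q(false, h(h(d, h(n, d, n), n), h(d, h(n, d, n), n), n)), h(n, d, n)).
MGU = { S -> h(n, d, n), W -> pair(q(false, h(h(d, h(n, d, n), n), h(d, h(n, d, n), n), n)), h(n, d, n)), Y1 -> n, X1 -> h(d, h(n, d, n), n), V -> q(false, h(h(d, h(n, d, n), n), h(d, h(n, d, n), n), n)) }, so X1 -> h(d, h(n, d, n), n).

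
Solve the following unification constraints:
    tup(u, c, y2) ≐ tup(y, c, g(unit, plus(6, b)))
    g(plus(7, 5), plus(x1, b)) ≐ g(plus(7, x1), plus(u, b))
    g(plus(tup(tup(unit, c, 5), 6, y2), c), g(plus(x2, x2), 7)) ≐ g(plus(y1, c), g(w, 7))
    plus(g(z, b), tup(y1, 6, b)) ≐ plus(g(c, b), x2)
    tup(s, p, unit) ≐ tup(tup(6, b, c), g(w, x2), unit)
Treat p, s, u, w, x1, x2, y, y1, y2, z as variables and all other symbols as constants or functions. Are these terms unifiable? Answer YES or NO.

Decompose tup/3: u ≐ y,  c ≐ c,  y2 ≐ g(unit, plus(6, b)).
Bind u := y; substituting into the one remaining equation that mentions u gives: g(plus(7, 5), plus(x1, b)) ≐ g(plus(7, x1), plus(y, b)).
Delete trivial equation c ≐ c.
Bind y2 := g(unit, plus(6, b)); substituting into the one remaining equation that mentions y2 gives: g(plus(tup(tup(unit, c, 5), 6, g(unit, plus(6, b))), c), g(plus(x2, x2), 7)) ≐ g(plus(y1, c), g(w, 7)).
Decompose g/2: plus(7, 5) ≐ plus(7, x1),  plus(x1, b) ≐ plus(y, b).
Decompose plus/2: 7 ≐ 7,  5 ≐ x1.
Delete trivial equation 7 ≐ 7.
Bind x1 := 5; substituting into the one remaining equation that mentions x1 gives: plus(5, b) ≐ plus(y, b).
Decompose plus/2: 5 ≐ y,  b ≐ b.
Bind y := 5; no other remaining equation mentions y. Substituting into the earlier binding gives u := 5.
Delete trivial equation b ≐ b.
Decompose g/2: plus(tup(tup(unit, c, 5), 6, g(unit, plus(6, b))), c) ≐ plus(y1, c),  g(plus(x2, x2), 7) ≐ g(w, 7).
Decompose plus/2: tup(tup(unit, c, 5), 6, g(unit, plus(6, b))) ≐ y1,  c ≐ c.
Bind y1 := tup(tup(unit, c, 5), 6, g(unit, plus(6, b))); substituting into the one remaining equation that mentions y1 gives: plus(g(z, b), tup(tup(tup(unit, c, 5), 6, g(unit, plus(6, b))), 6, b)) ≐ plus(g(c, b), x2).
Delete trivial equation c ≐ c.
Decompose g/2: plus(x2, x2) ≐ w,  7 ≐ 7.
Bind w := plus(x2, x2); substituting into the one remaining equation that mentions w gives: tup(s, p, unit) ≐ tup(tup(6, b, c), g(plus(x2, x2), x2), unit).
Delete trivial equation 7 ≐ 7.
Decompose plus/2: g(z, b) ≐ g(c, b),  tup(tup(tup(unit, c, 5), 6, g(unit, plus(6, b))), 6, b) ≐ x2.
Decompose g/2: z ≐ c,  b ≐ b.
Bind z := c; no other remaining equation mentions z.
Delete trivial equation b ≐ b.
Bind x2 := tup(tup(tup(unit, c, 5), 6, g(unit, plus(6, b))), 6, b); substituting into the remaining equation gives: tup(s, p, unit) ≐ tup(tup(6, b, c), g(plus(tup(tup(tup(unit, c, 5), 6, g(unit, plus(6, b))), 6, b), tup(tup(tup(unit, c, 5), 6, g(unit, plus(6, b))), 6, b)), tup(tup(tup(unit, c, 5), 6, g(unit, plus(6, b))), 6, b)), unit). Substituting into the earlier binding gives w := plus(tup(tup(tup(unit, c, 5), 6, g(unit, plus(6, b))), 6, b), tup(tup(tup(unit, c, 5), 6, g(unit, plus(6, b))), 6, b)).
Decompose tup/3: s ≐ tup(6, b, c),  p ≐ g(plus(tup(tup(tup(unit, c, 5), 6, g(unit, plus(6, b))), 6, b), tup(tup(tup(unit, c, 5), 6, g(unit, plus(6, b))), 6, b)), tup(tup(tup(unit, c, 5), 6, g(unit, plus(6, b))), 6, b)),  unit ≐ unit.
Bind s := tup(6, b, c); no other remaining equation mentions s.
Bind p := g(plus(tup(tup(tup(unit, c, 5), 6, g(unit, plus(6, b))), 6, b), tup(tup(tup(unit, c, 5), 6, g(unit, plus(6, b))), 6, b)), tup(tup(tup(unit, c, 5), 6, g(unit, plus(6, b))), 6, b)); no other remaining equation mentions p.
Delete trivial equation unit ≐ unit.
No equations remain and no clash or occurs-check failure arose, so a unifier exists.

YES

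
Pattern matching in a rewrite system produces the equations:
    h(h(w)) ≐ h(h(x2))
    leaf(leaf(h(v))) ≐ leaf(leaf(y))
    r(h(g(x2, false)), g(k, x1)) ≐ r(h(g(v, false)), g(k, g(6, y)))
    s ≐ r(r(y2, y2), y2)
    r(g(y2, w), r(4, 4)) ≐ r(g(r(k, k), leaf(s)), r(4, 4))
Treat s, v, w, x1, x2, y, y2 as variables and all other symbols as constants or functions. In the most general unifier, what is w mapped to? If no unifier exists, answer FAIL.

leaf(r(r(r(k, k), r(k, k)), r(k, k)))

Decompose h/1: h(w) ≐ h(x2).
Decompose h/1: w ≐ x2.
Bind w := x2; substituting into the one remaining equation that mentions w gives: r(g(y2, x2), r(4, 4)) ≐ r(g(r(k, k), leaf(s)), r(4, 4)).
Decompose leaf/1: leaf(h(v)) ≐ leaf(y).
Decompose leaf/1: h(v) ≐ y.
Bind y := h(v); substituting into the one remaining equation that mentions y gives: r(h(g(x2, false)), g(k, x1)) ≐ r(h(g(v, false)), g(k, g(6, h(v)))).
Decompose r/2: h(g(x2, false)) ≐ h(g(v, false)),  g(k, x1) ≐ g(k, g(6, h(v))).
Decompose h/1: g(x2, false) ≐ g(v, false).
Decompose g/2: x2 ≐ v,  false ≐ false.
Bind x2 := v; substituting into the one remaining equation that mentions x2 gives: r(g(y2, v), r(4, 4)) ≐ r(g(r(k, k), leaf(s)), r(4, 4)). Substituting into the earlier binding gives w := v.
Delete trivial equation false ≐ false.
Decompose g/2: k ≐ k,  x1 ≐ g(6, h(v)).
Delete trivial equation k ≐ k.
Bind x1 := g(6, h(v)); no other remaining equation mentions x1.
Bind s := r(r(y2, y2), y2); substituting into the remaining equation gives: r(g(y2, v), r(4, 4)) ≐ r(g(r(k, k), leaf(r(r(y2, y2), y2))), r(4, 4)).
Decompose r/2: g(y2, v) ≐ g(r(k, k), leaf(r(r(y2, y2), y2))),  r(4, 4) ≐ r(4, 4).
Decompose g/2: y2 ≐ r(k, k),  v ≐ leaf(r(r(y2, y2), y2)).
Bind y2 := r(k, k); substituting into the one remaining equation that mentions y2 gives: v ≐ leaf(r(r(r(k, k), r(k, k)), r(k, k))). Substituting into the earlier binding gives s := r(r(r(k, k), r(k, k)), r(k, k)).
Bind v := leaf(r(r(r(k, k), r(k, k)), r(k, k))); no other remaining equation mentions v. Substituting into the earlier bindings gives w := leaf(r(r(r(k, k), r(k, k)), r(k, k))), y := h(leaf(r(r(r(k, k), r(k, k)), r(k, k)))), x2 := leaf(r(r(r(k, k), r(k, k)), r(k, k))), x1 := g(6, h(leaf(r(r(r(k, k), r(k, k)), r(k, k))))).
Delete trivial equation r(4, 4) ≐ r(4, 4).
MGU = { w -> leaf(r(r(r(k, k), r(k, k)), r(k, k))), y -> h(leaf(r(r(r(k, k), r(k, k)), r(k, k)))), x2 -> leaf(r(r(r(k, k), r(k, k)), r(k, k))), x1 -> g(6, h(leaf(r(r(r(k, k), r(k, k)), r(k, k))))), s -> r(r(r(k, k), r(k, k)), r(k, k)), y2 -> r(k, k), v -> leaf(r(r(r(k, k), r(k, k)), r(k, k))) }, so w -> leaf(r(r(r(k, k), r(k, k)), r(k, k))).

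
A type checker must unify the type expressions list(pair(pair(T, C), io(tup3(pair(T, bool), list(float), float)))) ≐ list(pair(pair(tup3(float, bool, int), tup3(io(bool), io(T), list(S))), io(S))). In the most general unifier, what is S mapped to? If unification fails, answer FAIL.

Decompose list/1: pair(pair(T, C), io(tup3(pair(T, bool), list(float), float))) ≐ pair(pair(tup3(float, bool, int), tup3(io(bool), io(T), list(S))), io(S)).
Decompose pair/2: pair(T, C) ≐ pair(tup3(float, bool, int), tup3(io(bool), io(T), list(S))),  io(tup3(pair(T, bool), list(float), float)) ≐ io(S).
Decompose pair/2: T ≐ tup3(float, bool, int),  C ≐ tup3(io(bool), io(T), list(S)).
Bind T := tup3(float, bool, int); substituting into the remaining equations gives: C ≐ tup3(io(bool), io(tup3(float, bool, int)), list(S)),  io(tup3(pair(tup3(float, bool, int), bool), list(float), float)) ≐ io(S).
Bind C := tup3(io(bool), io(tup3(float, bool, int)), list(S)); no other remaining equation mentions C.
Decompose io/1: tup3(pair(tup3(float, bool, int), bool), list(float), float) ≐ S.
Bind S := tup3(pair(tup3(float, bool, int), bool), list(float), float). Substituting into the earlier binding gives C := tup3(io(bool), io(tup3(float, bool, int)), list(tup3(pair(tup3(float, bool, int), bool), list(float), float))).
MGU = { T := tup3(float, bool, int), C := tup3(io(bool), io(tup3(float, bool, int)), list(tup3(pair(tup3(float, bool, int), bool), list(float), float))), S := tup3(pair(tup3(float, bool, int), bool), list(float), float) }, so S := tup3(pair(tup3(float, bool, int), bool), list(float), float).

tup3(pair(tup3(float, bool, int), bool), list(float), float)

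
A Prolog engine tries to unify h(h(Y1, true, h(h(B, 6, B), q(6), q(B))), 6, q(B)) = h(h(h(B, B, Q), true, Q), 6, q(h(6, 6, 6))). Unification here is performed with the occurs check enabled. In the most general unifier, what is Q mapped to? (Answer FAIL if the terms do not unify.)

h(h(h(6, 6, 6), 6, h(6, 6, 6)), q(6), q(h(6, 6, 6)))

Decompose h/3: h(Y1, true, h(h(B, 6, B), q(6), q(B))) = h(h(B, B, Q), true, Q),  6 = 6,  q(B) = q(h(6, 6, 6)).
Decompose h/3: Y1 = h(B, B, Q),  true = true,  h(h(B, 6, B), q(6), q(B)) = Q.
Bind Y1 := h(B, B, Q); no other remaining equation mentions Y1.
Delete trivial equation true = true.
Bind Q := h(h(B, 6, B), q(6), q(B)); no other remaining equation mentions Q. Substituting into the earlier binding gives Y1 := h(B, B, h(h(B, 6, B), q(6), q(B))).
Delete trivial equation 6 = 6.
Decompose q/1: B = h(6, 6, 6).
Bind B := h(6, 6, 6). Substituting into the earlier bindings gives Y1 := h(h(6, 6, 6), h(6, 6, 6), h(h(h(6, 6, 6), 6, h(6, 6, 6)), q(6), q(h(6, 6, 6)))), Q := h(h(h(6, 6, 6), 6, h(6, 6, 6)), q(6), q(h(6, 6, 6))).
MGU = { Y1 -> h(h(6, 6, 6), h(6, 6, 6), h(h(h(6, 6, 6), 6, h(6, 6, 6)), q(6), q(h(6, 6, 6)))), Q -> h(h(h(6, 6, 6), 6, h(6, 6, 6)), q(6), q(h(6, 6, 6))), B -> h(6, 6, 6) }, so Q -> h(h(h(6, 6, 6), 6, h(6, 6, 6)), q(6), q(h(6, 6, 6))).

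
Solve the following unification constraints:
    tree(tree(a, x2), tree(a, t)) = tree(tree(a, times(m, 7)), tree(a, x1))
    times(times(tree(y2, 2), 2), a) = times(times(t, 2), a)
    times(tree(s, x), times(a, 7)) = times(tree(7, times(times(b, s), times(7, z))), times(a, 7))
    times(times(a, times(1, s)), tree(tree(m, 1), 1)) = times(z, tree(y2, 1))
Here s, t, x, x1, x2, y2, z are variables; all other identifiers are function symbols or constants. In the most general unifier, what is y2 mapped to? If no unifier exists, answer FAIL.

tree(m, 1)

Decompose tree/2: tree(a, x2) = tree(a, times(m, 7)),  tree(a, t) = tree(a, x1).
Decompose tree/2: a = a,  x2 = times(m, 7).
Delete trivial equation a = a.
Bind x2 := times(m, 7); no other remaining equation mentions x2.
Decompose tree/2: a = a,  t = x1.
Delete trivial equation a = a.
Bind t := x1; substituting into the one remaining equation that mentions t gives: times(times(tree(y2, 2), 2), a) = times(times(x1, 2), a).
Decompose times/2: times(tree(y2, 2), 2) = times(x1, 2),  a = a.
Decompose times/2: tree(y2, 2) = x1,  2 = 2.
Bind x1 := tree(y2, 2); no other remaining equation mentions x1. Substituting into the earlier binding gives t := tree(y2, 2).
Delete trivial equation 2 = 2.
Delete trivial equation a = a.
Decompose times/2: tree(s, x) = tree(7, times(times(b, s), times(7, z))),  times(a, 7) = times(a, 7).
Decompose tree/2: s = 7,  x = times(times(b, s), times(7, z)).
Bind s := 7; substituting into the 2 remaining equations that mention s gives: x = times(times(b, 7), times(7, z)),  times(times(a, times(1, 7)), tree(tree(m, 1), 1)) = times(z, tree(y2, 1)).
Bind x := times(times(b, 7), times(7, z)); no other remaining equation mentions x.
Delete trivial equation times(a, 7) = times(a, 7).
Decompose times/2: times(a, times(1, 7)) = z,  tree(tree(m, 1), 1) = tree(y2, 1).
Bind z := times(a, times(1, 7)); no other remaining equation mentions z. Substituting into the earlier binding gives x := times(times(b, 7), times(7, times(a, times(1, 7)))).
Decompose tree/2: tree(m, 1) = y2,  1 = 1.
Bind y2 := tree(m, 1); no other remaining equation mentions y2. Substituting into the earlier bindings gives t := tree(tree(m, 1), 2), x1 := tree(tree(m, 1), 2).
Delete trivial equation 1 = 1.
MGU = { x2 ↦ times(m, 7), t ↦ tree(tree(m, 1), 2), x1 ↦ tree(tree(m, 1), 2), s ↦ 7, x ↦ times(times(b, 7), times(7, times(a, times(1, 7)))), z ↦ times(a, times(1, 7)), y2 ↦ tree(m, 1) }, so y2 ↦ tree(m, 1).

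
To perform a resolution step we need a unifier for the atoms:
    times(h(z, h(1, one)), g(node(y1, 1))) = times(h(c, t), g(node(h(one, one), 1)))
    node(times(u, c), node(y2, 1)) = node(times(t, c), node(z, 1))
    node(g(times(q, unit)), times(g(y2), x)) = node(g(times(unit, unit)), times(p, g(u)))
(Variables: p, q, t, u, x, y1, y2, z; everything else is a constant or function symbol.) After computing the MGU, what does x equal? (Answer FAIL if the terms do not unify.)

g(h(1, one))

Decompose times/2: h(z, h(1, one)) = h(c, t),  g(node(y1, 1)) = g(node(h(one, one), 1)).
Decompose h/2: z = c,  h(1, one) = t.
Bind z := c; substituting into the one remaining equation that mentions z gives: node(times(u, c), node(y2, 1)) = node(times(t, c), node(c, 1)).
Bind t := h(1, one); substituting into the one remaining equation that mentions t gives: node(times(u, c), node(y2, 1)) = node(times(h(1, one), c), node(c, 1)).
Decompose g/1: node(y1, 1) = node(h(one, one), 1).
Decompose node/2: y1 = h(one, one),  1 = 1.
Bind y1 := h(one, one); no other remaining equation mentions y1.
Delete trivial equation 1 = 1.
Decompose node/2: times(u, c) = times(h(1, one), c),  node(y2, 1) = node(c, 1).
Decompose times/2: u = h(1, one),  c = c.
Bind u := h(1, one); substituting into the one remaining equation that mentions u gives: node(g(times(q, unit)), times(g(y2), x)) = node(g(times(unit, unit)), times(p, g(h(1, one)))).
Delete trivial equation c = c.
Decompose node/2: y2 = c,  1 = 1.
Bind y2 := c; substituting into the one remaining equation that mentions y2 gives: node(g(times(q, unit)), times(g(c), x)) = node(g(times(unit, unit)), times(p, g(h(1, one)))).
Delete trivial equation 1 = 1.
Decompose node/2: g(times(q, unit)) = g(times(unit, unit)),  times(g(c), x) = times(p, g(h(1, one))).
Decompose g/1: times(q, unit) = times(unit, unit).
Decompose times/2: q = unit,  unit = unit.
Bind q := unit; no other remaining equation mentions q.
Delete trivial equation unit = unit.
Decompose times/2: g(c) = p,  x = g(h(1, one)).
Bind p := g(c); no other remaining equation mentions p.
Bind x := g(h(1, one)).
MGU = { z -> c, t -> h(1, one), y1 -> h(one, one), u -> h(1, one), y2 -> c, q -> unit, p -> g(c), x -> g(h(1, one)) }, so x -> g(h(1, one)).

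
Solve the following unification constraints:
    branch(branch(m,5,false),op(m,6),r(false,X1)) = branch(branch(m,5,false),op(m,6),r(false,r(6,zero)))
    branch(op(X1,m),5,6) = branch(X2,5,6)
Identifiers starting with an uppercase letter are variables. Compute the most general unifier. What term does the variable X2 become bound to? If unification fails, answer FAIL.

Decompose branch/3: branch(m,5,false) = branch(m,5,false),  op(m,6) = op(m,6),  r(false,X1) = r(false,r(6,zero)).
Delete trivial equation branch(m,5,false) = branch(m,5,false).
Delete trivial equation op(m,6) = op(m,6).
Decompose r/2: false = false,  X1 = r(6,zero).
Delete trivial equation false = false.
Bind X1 := r(6,zero); substituting into the remaining equation gives: branch(op(r(6,zero),m),5,6) = branch(X2,5,6).
Decompose branch/3: op(r(6,zero),m) = X2,  5 = 5,  6 = 6.
Bind X2 := op(r(6,zero),m); no other remaining equation mentions X2.
Delete trivial equation 5 = 5.
Delete trivial equation 6 = 6.
MGU = { X1 := r(6,zero), X2 := op(r(6,zero),m) }, so X2 := op(r(6,zero),m).

op(r(6,zero),m)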